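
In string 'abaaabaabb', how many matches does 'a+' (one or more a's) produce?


Pattern 'a+' matches one or more consecutive a's.
String: 'abaaabaabb'
Scanning for runs of a:
  Match 1: 'a' (length 1)
  Match 2: 'aaa' (length 3)
  Match 3: 'aa' (length 2)
Total matches: 3

3


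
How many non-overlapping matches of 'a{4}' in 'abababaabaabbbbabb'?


Pattern 'a{4}' matches exactly 4 consecutive a's (greedy, non-overlapping).
String: 'abababaabaabbbbabb'
Scanning for runs of a's:
  Run at pos 0: 'a' (length 1) -> 0 match(es)
  Run at pos 2: 'a' (length 1) -> 0 match(es)
  Run at pos 4: 'a' (length 1) -> 0 match(es)
  Run at pos 6: 'aa' (length 2) -> 0 match(es)
  Run at pos 9: 'aa' (length 2) -> 0 match(es)
  Run at pos 15: 'a' (length 1) -> 0 match(es)
Matches found: []
Total: 0

0


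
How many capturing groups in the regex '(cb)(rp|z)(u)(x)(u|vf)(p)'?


To count capturing groups, count each '(' that starts a group.
Pattern: '(cb)(rp|z)(u)(x)(u|vf)(p)'
Walking through the pattern:
  Position 0: '(' -> group #1
  Position 4: '(' -> group #2
  Position 10: '(' -> group #3
  Position 13: '(' -> group #4
  Position 16: '(' -> group #5
  Position 22: '(' -> group #6
Total capturing groups: 6

6


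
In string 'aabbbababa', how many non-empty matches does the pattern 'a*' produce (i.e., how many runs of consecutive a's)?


Pattern 'a*' matches zero or more a's. We want non-empty runs of consecutive a's.
String: 'aabbbababa'
Walking through the string to find runs of a's:
  Run 1: positions 0-1 -> 'aa'
  Run 2: positions 5-5 -> 'a'
  Run 3: positions 7-7 -> 'a'
  Run 4: positions 9-9 -> 'a'
Non-empty runs found: ['aa', 'a', 'a', 'a']
Count: 4

4


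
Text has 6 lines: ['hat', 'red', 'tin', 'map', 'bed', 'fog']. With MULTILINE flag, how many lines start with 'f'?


With MULTILINE flag, ^ matches the start of each line.
Lines: ['hat', 'red', 'tin', 'map', 'bed', 'fog']
Checking which lines start with 'f':
  Line 1: 'hat' -> no
  Line 2: 'red' -> no
  Line 3: 'tin' -> no
  Line 4: 'map' -> no
  Line 5: 'bed' -> no
  Line 6: 'fog' -> MATCH
Matching lines: ['fog']
Count: 1

1


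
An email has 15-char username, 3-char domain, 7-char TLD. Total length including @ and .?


An email address has format: username@domain.tld
Username length: 15
'@' character: 1
Domain length: 3
'.' character: 1
TLD length: 7
Total = 15 + 1 + 3 + 1 + 7 = 27

27


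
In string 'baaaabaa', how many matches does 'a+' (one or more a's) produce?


Pattern 'a+' matches one or more consecutive a's.
String: 'baaaabaa'
Scanning for runs of a:
  Match 1: 'aaaa' (length 4)
  Match 2: 'aa' (length 2)
Total matches: 2

2


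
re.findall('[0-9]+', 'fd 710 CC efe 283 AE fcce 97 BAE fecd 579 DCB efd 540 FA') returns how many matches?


Pattern '[0-9]+' finds one or more digits.
Text: 'fd 710 CC efe 283 AE fcce 97 BAE fecd 579 DCB efd 540 FA'
Scanning for matches:
  Match 1: '710'
  Match 2: '283'
  Match 3: '97'
  Match 4: '579'
  Match 5: '540'
Total matches: 5

5


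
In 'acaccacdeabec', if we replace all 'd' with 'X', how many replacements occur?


re.sub('d', 'X', text) replaces every occurrence of 'd' with 'X'.
Text: 'acaccacdeabec'
Scanning for 'd':
  pos 7: 'd' -> replacement #1
Total replacements: 1

1


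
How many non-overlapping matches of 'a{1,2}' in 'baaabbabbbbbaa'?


Pattern 'a{1,2}' matches between 1 and 2 consecutive a's (greedy).
String: 'baaabbabbbbbaa'
Finding runs of a's and applying greedy matching:
  Run at pos 1: 'aaa' (length 3)
  Run at pos 6: 'a' (length 1)
  Run at pos 12: 'aa' (length 2)
Matches: ['aa', 'a', 'a', 'aa']
Count: 4

4


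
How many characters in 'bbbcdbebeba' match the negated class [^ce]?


Negated class [^ce] matches any char NOT in {c, e}
Scanning 'bbbcdbebeba':
  pos 0: 'b' -> MATCH
  pos 1: 'b' -> MATCH
  pos 2: 'b' -> MATCH
  pos 3: 'c' -> no (excluded)
  pos 4: 'd' -> MATCH
  pos 5: 'b' -> MATCH
  pos 6: 'e' -> no (excluded)
  pos 7: 'b' -> MATCH
  pos 8: 'e' -> no (excluded)
  pos 9: 'b' -> MATCH
  pos 10: 'a' -> MATCH
Total matches: 8

8


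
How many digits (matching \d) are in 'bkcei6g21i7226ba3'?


\d matches any digit 0-9.
Scanning 'bkcei6g21i7226ba3':
  pos 5: '6' -> DIGIT
  pos 7: '2' -> DIGIT
  pos 8: '1' -> DIGIT
  pos 10: '7' -> DIGIT
  pos 11: '2' -> DIGIT
  pos 12: '2' -> DIGIT
  pos 13: '6' -> DIGIT
  pos 16: '3' -> DIGIT
Digits found: ['6', '2', '1', '7', '2', '2', '6', '3']
Total: 8

8


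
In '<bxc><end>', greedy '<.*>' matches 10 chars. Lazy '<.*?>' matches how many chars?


Greedy '<.*>' tries to match as MUCH as possible.
Lazy '<.*?>' tries to match as LITTLE as possible.

String: '<bxc><end>'
Greedy '<.*>' starts at first '<' and extends to the LAST '>': '<bxc><end>' (10 chars)
Lazy '<.*?>' starts at first '<' and stops at the FIRST '>': '<bxc>' (5 chars)

5


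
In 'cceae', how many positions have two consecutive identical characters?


Looking for consecutive identical characters in 'cceae':
  pos 0-1: 'c' vs 'c' -> MATCH ('cc')
  pos 1-2: 'c' vs 'e' -> different
  pos 2-3: 'e' vs 'a' -> different
  pos 3-4: 'a' vs 'e' -> different
Consecutive identical pairs: ['cc']
Count: 1

1


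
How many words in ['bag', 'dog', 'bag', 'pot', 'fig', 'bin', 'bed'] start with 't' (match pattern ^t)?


Pattern ^t anchors to start of word. Check which words begin with 't':
  'bag' -> no
  'dog' -> no
  'bag' -> no
  'pot' -> no
  'fig' -> no
  'bin' -> no
  'bed' -> no
Matching words: []
Count: 0

0


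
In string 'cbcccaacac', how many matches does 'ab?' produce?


Pattern 'ab?' matches 'a' optionally followed by 'b'.
String: 'cbcccaacac'
Scanning left to right for 'a' then checking next char:
  Match 1: 'a' (a not followed by b)
  Match 2: 'a' (a not followed by b)
  Match 3: 'a' (a not followed by b)
Total matches: 3

3


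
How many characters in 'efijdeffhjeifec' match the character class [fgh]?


Character class [fgh] matches any of: {f, g, h}
Scanning string 'efijdeffhjeifec' character by character:
  pos 0: 'e' -> no
  pos 1: 'f' -> MATCH
  pos 2: 'i' -> no
  pos 3: 'j' -> no
  pos 4: 'd' -> no
  pos 5: 'e' -> no
  pos 6: 'f' -> MATCH
  pos 7: 'f' -> MATCH
  pos 8: 'h' -> MATCH
  pos 9: 'j' -> no
  pos 10: 'e' -> no
  pos 11: 'i' -> no
  pos 12: 'f' -> MATCH
  pos 13: 'e' -> no
  pos 14: 'c' -> no
Total matches: 5

5


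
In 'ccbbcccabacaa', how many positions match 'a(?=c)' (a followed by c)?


Lookahead 'a(?=c)' matches 'a' only when followed by 'c'.
String: 'ccbbcccabacaa'
Checking each position where char is 'a':
  pos 7: 'a' -> no (next='b')
  pos 9: 'a' -> MATCH (next='c')
  pos 11: 'a' -> no (next='a')
Matching positions: [9]
Count: 1

1


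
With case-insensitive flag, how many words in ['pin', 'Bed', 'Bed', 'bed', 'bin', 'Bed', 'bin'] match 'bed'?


Case-insensitive matching: compare each word's lowercase form to 'bed'.
  'pin' -> lower='pin' -> no
  'Bed' -> lower='bed' -> MATCH
  'Bed' -> lower='bed' -> MATCH
  'bed' -> lower='bed' -> MATCH
  'bin' -> lower='bin' -> no
  'Bed' -> lower='bed' -> MATCH
  'bin' -> lower='bin' -> no
Matches: ['Bed', 'Bed', 'bed', 'Bed']
Count: 4

4


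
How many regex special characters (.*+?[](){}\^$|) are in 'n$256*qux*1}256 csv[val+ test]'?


Regex special characters are: . * + ? [ ] ( ) { } \ ^ $ |
Scanning 'n$256*qux*1}256 csv[val+ test]':
  pos 1: '$' -> SPECIAL
  pos 5: '*' -> SPECIAL
  pos 9: '*' -> SPECIAL
  pos 11: '}' -> SPECIAL
  pos 19: '[' -> SPECIAL
  pos 23: '+' -> SPECIAL
  pos 29: ']' -> SPECIAL
Special chars found: ['$', '*', '*', '}', '[', '+', ']']
Total: 7

7


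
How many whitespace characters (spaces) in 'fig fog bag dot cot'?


\s matches whitespace characters (spaces, tabs, etc.).
Text: 'fig fog bag dot cot'
This text has 5 words separated by spaces.
Number of spaces = number of words - 1 = 5 - 1 = 4

4


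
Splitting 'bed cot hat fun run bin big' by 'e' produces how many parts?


Splitting by 'e' breaks the string at each occurrence of the separator.
Text: 'bed cot hat fun run bin big'
Parts after split:
  Part 1: 'b'
  Part 2: 'd cot hat fun run bin big'
Total parts: 2

2


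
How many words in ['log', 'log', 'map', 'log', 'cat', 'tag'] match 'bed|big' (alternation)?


Alternation 'bed|big' matches either 'bed' or 'big'.
Checking each word:
  'log' -> no
  'log' -> no
  'map' -> no
  'log' -> no
  'cat' -> no
  'tag' -> no
Matches: []
Count: 0

0


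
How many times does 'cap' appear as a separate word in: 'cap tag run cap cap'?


Scanning each word for exact match 'cap':
  Word 1: 'cap' -> MATCH
  Word 2: 'tag' -> no
  Word 3: 'run' -> no
  Word 4: 'cap' -> MATCH
  Word 5: 'cap' -> MATCH
Total matches: 3

3


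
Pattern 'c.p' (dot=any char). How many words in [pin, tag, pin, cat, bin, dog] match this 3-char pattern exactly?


Pattern 'c.p' means: starts with 'c', any single char, ends with 'p'.
Checking each word (must be exactly 3 chars):
  'pin' (len=3): no
  'tag' (len=3): no
  'pin' (len=3): no
  'cat' (len=3): no
  'bin' (len=3): no
  'dog' (len=3): no
Matching words: []
Total: 0

0


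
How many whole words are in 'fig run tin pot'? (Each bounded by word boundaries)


Word boundaries (\b) mark the start/end of each word.
Text: 'fig run tin pot'
Splitting by whitespace:
  Word 1: 'fig'
  Word 2: 'run'
  Word 3: 'tin'
  Word 4: 'pot'
Total whole words: 4

4


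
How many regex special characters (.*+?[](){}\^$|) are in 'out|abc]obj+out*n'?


Regex special characters are: . * + ? [ ] ( ) { } \ ^ $ |
Scanning 'out|abc]obj+out*n':
  pos 3: '|' -> SPECIAL
  pos 7: ']' -> SPECIAL
  pos 11: '+' -> SPECIAL
  pos 15: '*' -> SPECIAL
Special chars found: ['|', ']', '+', '*']
Total: 4

4


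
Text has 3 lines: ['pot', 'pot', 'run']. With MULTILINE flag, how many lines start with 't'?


With MULTILINE flag, ^ matches the start of each line.
Lines: ['pot', 'pot', 'run']
Checking which lines start with 't':
  Line 1: 'pot' -> no
  Line 2: 'pot' -> no
  Line 3: 'run' -> no
Matching lines: []
Count: 0

0


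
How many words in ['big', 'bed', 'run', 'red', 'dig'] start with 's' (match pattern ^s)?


Pattern ^s anchors to start of word. Check which words begin with 's':
  'big' -> no
  'bed' -> no
  'run' -> no
  'red' -> no
  'dig' -> no
Matching words: []
Count: 0

0


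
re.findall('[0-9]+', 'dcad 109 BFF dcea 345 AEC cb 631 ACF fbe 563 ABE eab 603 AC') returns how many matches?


Pattern '[0-9]+' finds one or more digits.
Text: 'dcad 109 BFF dcea 345 AEC cb 631 ACF fbe 563 ABE eab 603 AC'
Scanning for matches:
  Match 1: '109'
  Match 2: '345'
  Match 3: '631'
  Match 4: '563'
  Match 5: '603'
Total matches: 5

5


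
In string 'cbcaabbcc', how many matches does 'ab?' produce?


Pattern 'ab?' matches 'a' optionally followed by 'b'.
String: 'cbcaabbcc'
Scanning left to right for 'a' then checking next char:
  Match 1: 'a' (a not followed by b)
  Match 2: 'ab' (a followed by b)
Total matches: 2

2


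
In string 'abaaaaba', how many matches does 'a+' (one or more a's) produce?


Pattern 'a+' matches one or more consecutive a's.
String: 'abaaaaba'
Scanning for runs of a:
  Match 1: 'a' (length 1)
  Match 2: 'aaaa' (length 4)
  Match 3: 'a' (length 1)
Total matches: 3

3


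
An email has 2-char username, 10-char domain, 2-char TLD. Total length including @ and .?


An email address has format: username@domain.tld
Username length: 2
'@' character: 1
Domain length: 10
'.' character: 1
TLD length: 2
Total = 2 + 1 + 10 + 1 + 2 = 16

16


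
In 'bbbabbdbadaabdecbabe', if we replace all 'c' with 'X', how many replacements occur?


re.sub('c', 'X', text) replaces every occurrence of 'c' with 'X'.
Text: 'bbbabbdbadaabdecbabe'
Scanning for 'c':
  pos 15: 'c' -> replacement #1
Total replacements: 1

1


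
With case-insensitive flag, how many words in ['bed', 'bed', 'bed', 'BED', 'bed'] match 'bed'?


Case-insensitive matching: compare each word's lowercase form to 'bed'.
  'bed' -> lower='bed' -> MATCH
  'bed' -> lower='bed' -> MATCH
  'bed' -> lower='bed' -> MATCH
  'BED' -> lower='bed' -> MATCH
  'bed' -> lower='bed' -> MATCH
Matches: ['bed', 'bed', 'bed', 'BED', 'bed']
Count: 5

5


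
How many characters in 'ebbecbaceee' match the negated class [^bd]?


Negated class [^bd] matches any char NOT in {b, d}
Scanning 'ebbecbaceee':
  pos 0: 'e' -> MATCH
  pos 1: 'b' -> no (excluded)
  pos 2: 'b' -> no (excluded)
  pos 3: 'e' -> MATCH
  pos 4: 'c' -> MATCH
  pos 5: 'b' -> no (excluded)
  pos 6: 'a' -> MATCH
  pos 7: 'c' -> MATCH
  pos 8: 'e' -> MATCH
  pos 9: 'e' -> MATCH
  pos 10: 'e' -> MATCH
Total matches: 8

8


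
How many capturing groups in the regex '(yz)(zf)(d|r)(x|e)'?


To count capturing groups, count each '(' that starts a group.
Pattern: '(yz)(zf)(d|r)(x|e)'
Walking through the pattern:
  Position 0: '(' -> group #1
  Position 4: '(' -> group #2
  Position 8: '(' -> group #3
  Position 13: '(' -> group #4
Total capturing groups: 4

4


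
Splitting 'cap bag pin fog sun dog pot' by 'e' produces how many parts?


Splitting by 'e' breaks the string at each occurrence of the separator.
Text: 'cap bag pin fog sun dog pot'
Parts after split:
  Part 1: 'cap bag pin fog sun dog pot'
Total parts: 1

1


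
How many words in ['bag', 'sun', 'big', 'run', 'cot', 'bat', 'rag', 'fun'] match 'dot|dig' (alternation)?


Alternation 'dot|dig' matches either 'dot' or 'dig'.
Checking each word:
  'bag' -> no
  'sun' -> no
  'big' -> no
  'run' -> no
  'cot' -> no
  'bat' -> no
  'rag' -> no
  'fun' -> no
Matches: []
Count: 0

0


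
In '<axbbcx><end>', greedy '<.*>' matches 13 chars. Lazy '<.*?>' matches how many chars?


Greedy '<.*>' tries to match as MUCH as possible.
Lazy '<.*?>' tries to match as LITTLE as possible.

String: '<axbbcx><end>'
Greedy '<.*>' starts at first '<' and extends to the LAST '>': '<axbbcx><end>' (13 chars)
Lazy '<.*?>' starts at first '<' and stops at the FIRST '>': '<axbbcx>' (8 chars)

8


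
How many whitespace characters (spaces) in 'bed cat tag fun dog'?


\s matches whitespace characters (spaces, tabs, etc.).
Text: 'bed cat tag fun dog'
This text has 5 words separated by spaces.
Number of spaces = number of words - 1 = 5 - 1 = 4

4


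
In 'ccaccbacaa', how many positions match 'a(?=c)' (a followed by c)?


Lookahead 'a(?=c)' matches 'a' only when followed by 'c'.
String: 'ccaccbacaa'
Checking each position where char is 'a':
  pos 2: 'a' -> MATCH (next='c')
  pos 6: 'a' -> MATCH (next='c')
  pos 8: 'a' -> no (next='a')
Matching positions: [2, 6]
Count: 2

2


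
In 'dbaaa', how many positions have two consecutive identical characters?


Looking for consecutive identical characters in 'dbaaa':
  pos 0-1: 'd' vs 'b' -> different
  pos 1-2: 'b' vs 'a' -> different
  pos 2-3: 'a' vs 'a' -> MATCH ('aa')
  pos 3-4: 'a' vs 'a' -> MATCH ('aa')
Consecutive identical pairs: ['aa', 'aa']
Count: 2

2


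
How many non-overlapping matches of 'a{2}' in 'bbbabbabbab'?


Pattern 'a{2}' matches exactly 2 consecutive a's (greedy, non-overlapping).
String: 'bbbabbabbab'
Scanning for runs of a's:
  Run at pos 3: 'a' (length 1) -> 0 match(es)
  Run at pos 6: 'a' (length 1) -> 0 match(es)
  Run at pos 9: 'a' (length 1) -> 0 match(es)
Matches found: []
Total: 0

0


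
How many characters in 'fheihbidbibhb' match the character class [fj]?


Character class [fj] matches any of: {f, j}
Scanning string 'fheihbidbibhb' character by character:
  pos 0: 'f' -> MATCH
  pos 1: 'h' -> no
  pos 2: 'e' -> no
  pos 3: 'i' -> no
  pos 4: 'h' -> no
  pos 5: 'b' -> no
  pos 6: 'i' -> no
  pos 7: 'd' -> no
  pos 8: 'b' -> no
  pos 9: 'i' -> no
  pos 10: 'b' -> no
  pos 11: 'h' -> no
  pos 12: 'b' -> no
Total matches: 1

1


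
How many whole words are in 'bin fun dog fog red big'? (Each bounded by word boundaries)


Word boundaries (\b) mark the start/end of each word.
Text: 'bin fun dog fog red big'
Splitting by whitespace:
  Word 1: 'bin'
  Word 2: 'fun'
  Word 3: 'dog'
  Word 4: 'fog'
  Word 5: 'red'
  Word 6: 'big'
Total whole words: 6

6


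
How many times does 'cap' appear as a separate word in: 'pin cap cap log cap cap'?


Scanning each word for exact match 'cap':
  Word 1: 'pin' -> no
  Word 2: 'cap' -> MATCH
  Word 3: 'cap' -> MATCH
  Word 4: 'log' -> no
  Word 5: 'cap' -> MATCH
  Word 6: 'cap' -> MATCH
Total matches: 4

4


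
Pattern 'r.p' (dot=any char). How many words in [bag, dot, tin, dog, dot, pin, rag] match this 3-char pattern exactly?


Pattern 'r.p' means: starts with 'r', any single char, ends with 'p'.
Checking each word (must be exactly 3 chars):
  'bag' (len=3): no
  'dot' (len=3): no
  'tin' (len=3): no
  'dog' (len=3): no
  'dot' (len=3): no
  'pin' (len=3): no
  'rag' (len=3): no
Matching words: []
Total: 0

0


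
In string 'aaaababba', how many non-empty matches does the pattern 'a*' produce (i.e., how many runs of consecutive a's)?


Pattern 'a*' matches zero or more a's. We want non-empty runs of consecutive a's.
String: 'aaaababba'
Walking through the string to find runs of a's:
  Run 1: positions 0-3 -> 'aaaa'
  Run 2: positions 5-5 -> 'a'
  Run 3: positions 8-8 -> 'a'
Non-empty runs found: ['aaaa', 'a', 'a']
Count: 3

3


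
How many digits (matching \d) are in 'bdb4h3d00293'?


\d matches any digit 0-9.
Scanning 'bdb4h3d00293':
  pos 3: '4' -> DIGIT
  pos 5: '3' -> DIGIT
  pos 7: '0' -> DIGIT
  pos 8: '0' -> DIGIT
  pos 9: '2' -> DIGIT
  pos 10: '9' -> DIGIT
  pos 11: '3' -> DIGIT
Digits found: ['4', '3', '0', '0', '2', '9', '3']
Total: 7

7


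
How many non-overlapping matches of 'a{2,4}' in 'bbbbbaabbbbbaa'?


Pattern 'a{2,4}' matches between 2 and 4 consecutive a's (greedy).
String: 'bbbbbaabbbbbaa'
Finding runs of a's and applying greedy matching:
  Run at pos 5: 'aa' (length 2)
  Run at pos 12: 'aa' (length 2)
Matches: ['aa', 'aa']
Count: 2

2


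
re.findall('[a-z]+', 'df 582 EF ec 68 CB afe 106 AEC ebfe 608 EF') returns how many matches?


Pattern '[a-z]+' finds one or more lowercase letters.
Text: 'df 582 EF ec 68 CB afe 106 AEC ebfe 608 EF'
Scanning for matches:
  Match 1: 'df'
  Match 2: 'ec'
  Match 3: 'afe'
  Match 4: 'ebfe'
Total matches: 4

4


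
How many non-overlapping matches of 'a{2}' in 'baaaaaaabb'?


Pattern 'a{2}' matches exactly 2 consecutive a's (greedy, non-overlapping).
String: 'baaaaaaabb'
Scanning for runs of a's:
  Run at pos 1: 'aaaaaaa' (length 7) -> 3 match(es)
Matches found: ['aa', 'aa', 'aa']
Total: 3

3


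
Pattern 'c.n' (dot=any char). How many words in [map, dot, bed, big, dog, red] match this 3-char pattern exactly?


Pattern 'c.n' means: starts with 'c', any single char, ends with 'n'.
Checking each word (must be exactly 3 chars):
  'map' (len=3): no
  'dot' (len=3): no
  'bed' (len=3): no
  'big' (len=3): no
  'dog' (len=3): no
  'red' (len=3): no
Matching words: []
Total: 0

0


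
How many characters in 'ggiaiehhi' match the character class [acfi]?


Character class [acfi] matches any of: {a, c, f, i}
Scanning string 'ggiaiehhi' character by character:
  pos 0: 'g' -> no
  pos 1: 'g' -> no
  pos 2: 'i' -> MATCH
  pos 3: 'a' -> MATCH
  pos 4: 'i' -> MATCH
  pos 5: 'e' -> no
  pos 6: 'h' -> no
  pos 7: 'h' -> no
  pos 8: 'i' -> MATCH
Total matches: 4

4


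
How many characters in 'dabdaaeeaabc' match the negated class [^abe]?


Negated class [^abe] matches any char NOT in {a, b, e}
Scanning 'dabdaaeeaabc':
  pos 0: 'd' -> MATCH
  pos 1: 'a' -> no (excluded)
  pos 2: 'b' -> no (excluded)
  pos 3: 'd' -> MATCH
  pos 4: 'a' -> no (excluded)
  pos 5: 'a' -> no (excluded)
  pos 6: 'e' -> no (excluded)
  pos 7: 'e' -> no (excluded)
  pos 8: 'a' -> no (excluded)
  pos 9: 'a' -> no (excluded)
  pos 10: 'b' -> no (excluded)
  pos 11: 'c' -> MATCH
Total matches: 3

3


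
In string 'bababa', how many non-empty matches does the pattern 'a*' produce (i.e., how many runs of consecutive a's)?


Pattern 'a*' matches zero or more a's. We want non-empty runs of consecutive a's.
String: 'bababa'
Walking through the string to find runs of a's:
  Run 1: positions 1-1 -> 'a'
  Run 2: positions 3-3 -> 'a'
  Run 3: positions 5-5 -> 'a'
Non-empty runs found: ['a', 'a', 'a']
Count: 3

3


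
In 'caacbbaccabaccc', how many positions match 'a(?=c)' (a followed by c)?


Lookahead 'a(?=c)' matches 'a' only when followed by 'c'.
String: 'caacbbaccabaccc'
Checking each position where char is 'a':
  pos 1: 'a' -> no (next='a')
  pos 2: 'a' -> MATCH (next='c')
  pos 6: 'a' -> MATCH (next='c')
  pos 9: 'a' -> no (next='b')
  pos 11: 'a' -> MATCH (next='c')
Matching positions: [2, 6, 11]
Count: 3

3


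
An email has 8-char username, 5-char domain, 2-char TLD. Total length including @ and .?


An email address has format: username@domain.tld
Username length: 8
'@' character: 1
Domain length: 5
'.' character: 1
TLD length: 2
Total = 8 + 1 + 5 + 1 + 2 = 17

17


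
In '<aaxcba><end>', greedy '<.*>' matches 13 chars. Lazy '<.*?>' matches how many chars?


Greedy '<.*>' tries to match as MUCH as possible.
Lazy '<.*?>' tries to match as LITTLE as possible.

String: '<aaxcba><end>'
Greedy '<.*>' starts at first '<' and extends to the LAST '>': '<aaxcba><end>' (13 chars)
Lazy '<.*?>' starts at first '<' and stops at the FIRST '>': '<aaxcba>' (8 chars)

8


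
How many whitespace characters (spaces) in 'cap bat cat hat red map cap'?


\s matches whitespace characters (spaces, tabs, etc.).
Text: 'cap bat cat hat red map cap'
This text has 7 words separated by spaces.
Number of spaces = number of words - 1 = 7 - 1 = 6

6


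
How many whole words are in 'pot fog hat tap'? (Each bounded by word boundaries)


Word boundaries (\b) mark the start/end of each word.
Text: 'pot fog hat tap'
Splitting by whitespace:
  Word 1: 'pot'
  Word 2: 'fog'
  Word 3: 'hat'
  Word 4: 'tap'
Total whole words: 4

4


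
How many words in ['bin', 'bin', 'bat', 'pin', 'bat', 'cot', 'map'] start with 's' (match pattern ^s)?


Pattern ^s anchors to start of word. Check which words begin with 's':
  'bin' -> no
  'bin' -> no
  'bat' -> no
  'pin' -> no
  'bat' -> no
  'cot' -> no
  'map' -> no
Matching words: []
Count: 0

0


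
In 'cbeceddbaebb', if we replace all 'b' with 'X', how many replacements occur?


re.sub('b', 'X', text) replaces every occurrence of 'b' with 'X'.
Text: 'cbeceddbaebb'
Scanning for 'b':
  pos 1: 'b' -> replacement #1
  pos 7: 'b' -> replacement #2
  pos 10: 'b' -> replacement #3
  pos 11: 'b' -> replacement #4
Total replacements: 4

4


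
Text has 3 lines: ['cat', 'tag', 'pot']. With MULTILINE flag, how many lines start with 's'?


With MULTILINE flag, ^ matches the start of each line.
Lines: ['cat', 'tag', 'pot']
Checking which lines start with 's':
  Line 1: 'cat' -> no
  Line 2: 'tag' -> no
  Line 3: 'pot' -> no
Matching lines: []
Count: 0

0


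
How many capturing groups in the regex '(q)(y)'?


To count capturing groups, count each '(' that starts a group.
Pattern: '(q)(y)'
Walking through the pattern:
  Position 0: '(' -> group #1
  Position 3: '(' -> group #2
Total capturing groups: 2

2


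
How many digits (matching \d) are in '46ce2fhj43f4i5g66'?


\d matches any digit 0-9.
Scanning '46ce2fhj43f4i5g66':
  pos 0: '4' -> DIGIT
  pos 1: '6' -> DIGIT
  pos 4: '2' -> DIGIT
  pos 8: '4' -> DIGIT
  pos 9: '3' -> DIGIT
  pos 11: '4' -> DIGIT
  pos 13: '5' -> DIGIT
  pos 15: '6' -> DIGIT
  pos 16: '6' -> DIGIT
Digits found: ['4', '6', '2', '4', '3', '4', '5', '6', '6']
Total: 9

9


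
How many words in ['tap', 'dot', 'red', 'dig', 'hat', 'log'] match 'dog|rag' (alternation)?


Alternation 'dog|rag' matches either 'dog' or 'rag'.
Checking each word:
  'tap' -> no
  'dot' -> no
  'red' -> no
  'dig' -> no
  'hat' -> no
  'log' -> no
Matches: []
Count: 0

0


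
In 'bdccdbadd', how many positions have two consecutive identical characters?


Looking for consecutive identical characters in 'bdccdbadd':
  pos 0-1: 'b' vs 'd' -> different
  pos 1-2: 'd' vs 'c' -> different
  pos 2-3: 'c' vs 'c' -> MATCH ('cc')
  pos 3-4: 'c' vs 'd' -> different
  pos 4-5: 'd' vs 'b' -> different
  pos 5-6: 'b' vs 'a' -> different
  pos 6-7: 'a' vs 'd' -> different
  pos 7-8: 'd' vs 'd' -> MATCH ('dd')
Consecutive identical pairs: ['cc', 'dd']
Count: 2

2


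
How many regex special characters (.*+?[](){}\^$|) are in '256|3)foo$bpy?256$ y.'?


Regex special characters are: . * + ? [ ] ( ) { } \ ^ $ |
Scanning '256|3)foo$bpy?256$ y.':
  pos 3: '|' -> SPECIAL
  pos 5: ')' -> SPECIAL
  pos 9: '$' -> SPECIAL
  pos 13: '?' -> SPECIAL
  pos 17: '$' -> SPECIAL
  pos 20: '.' -> SPECIAL
Special chars found: ['|', ')', '$', '?', '$', '.']
Total: 6

6


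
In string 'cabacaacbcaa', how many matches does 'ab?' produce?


Pattern 'ab?' matches 'a' optionally followed by 'b'.
String: 'cabacaacbcaa'
Scanning left to right for 'a' then checking next char:
  Match 1: 'ab' (a followed by b)
  Match 2: 'a' (a not followed by b)
  Match 3: 'a' (a not followed by b)
  Match 4: 'a' (a not followed by b)
  Match 5: 'a' (a not followed by b)
  Match 6: 'a' (a not followed by b)
Total matches: 6

6


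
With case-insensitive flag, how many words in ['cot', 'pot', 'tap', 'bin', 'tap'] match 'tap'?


Case-insensitive matching: compare each word's lowercase form to 'tap'.
  'cot' -> lower='cot' -> no
  'pot' -> lower='pot' -> no
  'tap' -> lower='tap' -> MATCH
  'bin' -> lower='bin' -> no
  'tap' -> lower='tap' -> MATCH
Matches: ['tap', 'tap']
Count: 2

2


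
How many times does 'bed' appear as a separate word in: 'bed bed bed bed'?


Scanning each word for exact match 'bed':
  Word 1: 'bed' -> MATCH
  Word 2: 'bed' -> MATCH
  Word 3: 'bed' -> MATCH
  Word 4: 'bed' -> MATCH
Total matches: 4

4


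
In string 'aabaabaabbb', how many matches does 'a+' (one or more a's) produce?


Pattern 'a+' matches one or more consecutive a's.
String: 'aabaabaabbb'
Scanning for runs of a:
  Match 1: 'aa' (length 2)
  Match 2: 'aa' (length 2)
  Match 3: 'aa' (length 2)
Total matches: 3

3


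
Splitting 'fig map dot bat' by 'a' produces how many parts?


Splitting by 'a' breaks the string at each occurrence of the separator.
Text: 'fig map dot bat'
Parts after split:
  Part 1: 'fig m'
  Part 2: 'p dot b'
  Part 3: 't'
Total parts: 3

3


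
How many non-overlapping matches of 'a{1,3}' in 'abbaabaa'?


Pattern 'a{1,3}' matches between 1 and 3 consecutive a's (greedy).
String: 'abbaabaa'
Finding runs of a's and applying greedy matching:
  Run at pos 0: 'a' (length 1)
  Run at pos 3: 'aa' (length 2)
  Run at pos 6: 'aa' (length 2)
Matches: ['a', 'aa', 'aa']
Count: 3

3


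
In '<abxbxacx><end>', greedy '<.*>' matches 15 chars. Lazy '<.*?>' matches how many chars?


Greedy '<.*>' tries to match as MUCH as possible.
Lazy '<.*?>' tries to match as LITTLE as possible.

String: '<abxbxacx><end>'
Greedy '<.*>' starts at first '<' and extends to the LAST '>': '<abxbxacx><end>' (15 chars)
Lazy '<.*?>' starts at first '<' and stops at the FIRST '>': '<abxbxacx>' (10 chars)

10


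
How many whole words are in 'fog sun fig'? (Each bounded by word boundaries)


Word boundaries (\b) mark the start/end of each word.
Text: 'fog sun fig'
Splitting by whitespace:
  Word 1: 'fog'
  Word 2: 'sun'
  Word 3: 'fig'
Total whole words: 3

3


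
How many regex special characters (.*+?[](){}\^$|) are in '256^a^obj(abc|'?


Regex special characters are: . * + ? [ ] ( ) { } \ ^ $ |
Scanning '256^a^obj(abc|':
  pos 3: '^' -> SPECIAL
  pos 5: '^' -> SPECIAL
  pos 9: '(' -> SPECIAL
  pos 13: '|' -> SPECIAL
Special chars found: ['^', '^', '(', '|']
Total: 4

4


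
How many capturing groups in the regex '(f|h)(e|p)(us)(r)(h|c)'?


To count capturing groups, count each '(' that starts a group.
Pattern: '(f|h)(e|p)(us)(r)(h|c)'
Walking through the pattern:
  Position 0: '(' -> group #1
  Position 5: '(' -> group #2
  Position 10: '(' -> group #3
  Position 14: '(' -> group #4
  Position 17: '(' -> group #5
Total capturing groups: 5

5


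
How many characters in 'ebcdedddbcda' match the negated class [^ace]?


Negated class [^ace] matches any char NOT in {a, c, e}
Scanning 'ebcdedddbcda':
  pos 0: 'e' -> no (excluded)
  pos 1: 'b' -> MATCH
  pos 2: 'c' -> no (excluded)
  pos 3: 'd' -> MATCH
  pos 4: 'e' -> no (excluded)
  pos 5: 'd' -> MATCH
  pos 6: 'd' -> MATCH
  pos 7: 'd' -> MATCH
  pos 8: 'b' -> MATCH
  pos 9: 'c' -> no (excluded)
  pos 10: 'd' -> MATCH
  pos 11: 'a' -> no (excluded)
Total matches: 7

7


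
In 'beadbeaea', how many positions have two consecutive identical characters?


Looking for consecutive identical characters in 'beadbeaea':
  pos 0-1: 'b' vs 'e' -> different
  pos 1-2: 'e' vs 'a' -> different
  pos 2-3: 'a' vs 'd' -> different
  pos 3-4: 'd' vs 'b' -> different
  pos 4-5: 'b' vs 'e' -> different
  pos 5-6: 'e' vs 'a' -> different
  pos 6-7: 'a' vs 'e' -> different
  pos 7-8: 'e' vs 'a' -> different
Consecutive identical pairs: []
Count: 0

0


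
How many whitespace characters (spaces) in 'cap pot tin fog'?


\s matches whitespace characters (spaces, tabs, etc.).
Text: 'cap pot tin fog'
This text has 4 words separated by spaces.
Number of spaces = number of words - 1 = 4 - 1 = 3

3


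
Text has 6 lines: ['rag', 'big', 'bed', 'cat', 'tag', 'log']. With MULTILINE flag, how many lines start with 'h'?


With MULTILINE flag, ^ matches the start of each line.
Lines: ['rag', 'big', 'bed', 'cat', 'tag', 'log']
Checking which lines start with 'h':
  Line 1: 'rag' -> no
  Line 2: 'big' -> no
  Line 3: 'bed' -> no
  Line 4: 'cat' -> no
  Line 5: 'tag' -> no
  Line 6: 'log' -> no
Matching lines: []
Count: 0

0


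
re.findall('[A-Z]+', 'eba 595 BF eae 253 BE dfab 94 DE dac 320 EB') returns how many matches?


Pattern '[A-Z]+' finds one or more uppercase letters.
Text: 'eba 595 BF eae 253 BE dfab 94 DE dac 320 EB'
Scanning for matches:
  Match 1: 'BF'
  Match 2: 'BE'
  Match 3: 'DE'
  Match 4: 'EB'
Total matches: 4

4


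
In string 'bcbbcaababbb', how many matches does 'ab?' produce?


Pattern 'ab?' matches 'a' optionally followed by 'b'.
String: 'bcbbcaababbb'
Scanning left to right for 'a' then checking next char:
  Match 1: 'a' (a not followed by b)
  Match 2: 'ab' (a followed by b)
  Match 3: 'ab' (a followed by b)
Total matches: 3

3


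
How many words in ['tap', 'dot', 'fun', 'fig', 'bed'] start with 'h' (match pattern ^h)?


Pattern ^h anchors to start of word. Check which words begin with 'h':
  'tap' -> no
  'dot' -> no
  'fun' -> no
  'fig' -> no
  'bed' -> no
Matching words: []
Count: 0

0


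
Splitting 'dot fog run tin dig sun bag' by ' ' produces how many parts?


Splitting by ' ' breaks the string at each occurrence of the separator.
Text: 'dot fog run tin dig sun bag'
Parts after split:
  Part 1: 'dot'
  Part 2: 'fog'
  Part 3: 'run'
  Part 4: 'tin'
  Part 5: 'dig'
  Part 6: 'sun'
  Part 7: 'bag'
Total parts: 7

7


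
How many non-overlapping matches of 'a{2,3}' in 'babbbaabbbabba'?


Pattern 'a{2,3}' matches between 2 and 3 consecutive a's (greedy).
String: 'babbbaabbbabba'
Finding runs of a's and applying greedy matching:
  Run at pos 1: 'a' (length 1)
  Run at pos 5: 'aa' (length 2)
  Run at pos 10: 'a' (length 1)
  Run at pos 13: 'a' (length 1)
Matches: ['aa']
Count: 1

1


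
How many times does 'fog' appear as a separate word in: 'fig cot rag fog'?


Scanning each word for exact match 'fog':
  Word 1: 'fig' -> no
  Word 2: 'cot' -> no
  Word 3: 'rag' -> no
  Word 4: 'fog' -> MATCH
Total matches: 1

1


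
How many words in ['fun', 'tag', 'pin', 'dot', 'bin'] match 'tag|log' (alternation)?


Alternation 'tag|log' matches either 'tag' or 'log'.
Checking each word:
  'fun' -> no
  'tag' -> MATCH
  'pin' -> no
  'dot' -> no
  'bin' -> no
Matches: ['tag']
Count: 1

1


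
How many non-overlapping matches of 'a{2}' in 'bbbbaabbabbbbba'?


Pattern 'a{2}' matches exactly 2 consecutive a's (greedy, non-overlapping).
String: 'bbbbaabbabbbbba'
Scanning for runs of a's:
  Run at pos 4: 'aa' (length 2) -> 1 match(es)
  Run at pos 8: 'a' (length 1) -> 0 match(es)
  Run at pos 14: 'a' (length 1) -> 0 match(es)
Matches found: ['aa']
Total: 1

1


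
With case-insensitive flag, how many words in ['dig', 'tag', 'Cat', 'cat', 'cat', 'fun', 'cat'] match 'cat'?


Case-insensitive matching: compare each word's lowercase form to 'cat'.
  'dig' -> lower='dig' -> no
  'tag' -> lower='tag' -> no
  'Cat' -> lower='cat' -> MATCH
  'cat' -> lower='cat' -> MATCH
  'cat' -> lower='cat' -> MATCH
  'fun' -> lower='fun' -> no
  'cat' -> lower='cat' -> MATCH
Matches: ['Cat', 'cat', 'cat', 'cat']
Count: 4

4


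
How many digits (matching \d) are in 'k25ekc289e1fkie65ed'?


\d matches any digit 0-9.
Scanning 'k25ekc289e1fkie65ed':
  pos 1: '2' -> DIGIT
  pos 2: '5' -> DIGIT
  pos 6: '2' -> DIGIT
  pos 7: '8' -> DIGIT
  pos 8: '9' -> DIGIT
  pos 10: '1' -> DIGIT
  pos 15: '6' -> DIGIT
  pos 16: '5' -> DIGIT
Digits found: ['2', '5', '2', '8', '9', '1', '6', '5']
Total: 8

8


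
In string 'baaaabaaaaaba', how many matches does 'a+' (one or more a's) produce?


Pattern 'a+' matches one or more consecutive a's.
String: 'baaaabaaaaaba'
Scanning for runs of a:
  Match 1: 'aaaa' (length 4)
  Match 2: 'aaaaa' (length 5)
  Match 3: 'a' (length 1)
Total matches: 3

3


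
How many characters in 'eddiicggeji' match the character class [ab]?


Character class [ab] matches any of: {a, b}
Scanning string 'eddiicggeji' character by character:
  pos 0: 'e' -> no
  pos 1: 'd' -> no
  pos 2: 'd' -> no
  pos 3: 'i' -> no
  pos 4: 'i' -> no
  pos 5: 'c' -> no
  pos 6: 'g' -> no
  pos 7: 'g' -> no
  pos 8: 'e' -> no
  pos 9: 'j' -> no
  pos 10: 'i' -> no
Total matches: 0

0


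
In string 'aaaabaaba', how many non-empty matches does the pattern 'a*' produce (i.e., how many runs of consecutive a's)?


Pattern 'a*' matches zero or more a's. We want non-empty runs of consecutive a's.
String: 'aaaabaaba'
Walking through the string to find runs of a's:
  Run 1: positions 0-3 -> 'aaaa'
  Run 2: positions 5-6 -> 'aa'
  Run 3: positions 8-8 -> 'a'
Non-empty runs found: ['aaaa', 'aa', 'a']
Count: 3

3


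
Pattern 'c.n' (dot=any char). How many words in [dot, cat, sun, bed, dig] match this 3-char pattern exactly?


Pattern 'c.n' means: starts with 'c', any single char, ends with 'n'.
Checking each word (must be exactly 3 chars):
  'dot' (len=3): no
  'cat' (len=3): no
  'sun' (len=3): no
  'bed' (len=3): no
  'dig' (len=3): no
Matching words: []
Total: 0

0


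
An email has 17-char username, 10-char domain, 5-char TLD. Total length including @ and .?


An email address has format: username@domain.tld
Username length: 17
'@' character: 1
Domain length: 10
'.' character: 1
TLD length: 5
Total = 17 + 1 + 10 + 1 + 5 = 34

34


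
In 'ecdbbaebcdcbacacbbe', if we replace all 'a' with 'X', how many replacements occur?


re.sub('a', 'X', text) replaces every occurrence of 'a' with 'X'.
Text: 'ecdbbaebcdcbacacbbe'
Scanning for 'a':
  pos 5: 'a' -> replacement #1
  pos 12: 'a' -> replacement #2
  pos 14: 'a' -> replacement #3
Total replacements: 3

3


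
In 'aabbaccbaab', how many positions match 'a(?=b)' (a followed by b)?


Lookahead 'a(?=b)' matches 'a' only when followed by 'b'.
String: 'aabbaccbaab'
Checking each position where char is 'a':
  pos 0: 'a' -> no (next='a')
  pos 1: 'a' -> MATCH (next='b')
  pos 4: 'a' -> no (next='c')
  pos 8: 'a' -> no (next='a')
  pos 9: 'a' -> MATCH (next='b')
Matching positions: [1, 9]
Count: 2

2


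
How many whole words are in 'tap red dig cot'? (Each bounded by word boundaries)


Word boundaries (\b) mark the start/end of each word.
Text: 'tap red dig cot'
Splitting by whitespace:
  Word 1: 'tap'
  Word 2: 'red'
  Word 3: 'dig'
  Word 4: 'cot'
Total whole words: 4

4


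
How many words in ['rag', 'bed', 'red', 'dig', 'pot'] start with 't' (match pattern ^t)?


Pattern ^t anchors to start of word. Check which words begin with 't':
  'rag' -> no
  'bed' -> no
  'red' -> no
  'dig' -> no
  'pot' -> no
Matching words: []
Count: 0

0


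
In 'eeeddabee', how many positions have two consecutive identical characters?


Looking for consecutive identical characters in 'eeeddabee':
  pos 0-1: 'e' vs 'e' -> MATCH ('ee')
  pos 1-2: 'e' vs 'e' -> MATCH ('ee')
  pos 2-3: 'e' vs 'd' -> different
  pos 3-4: 'd' vs 'd' -> MATCH ('dd')
  pos 4-5: 'd' vs 'a' -> different
  pos 5-6: 'a' vs 'b' -> different
  pos 6-7: 'b' vs 'e' -> different
  pos 7-8: 'e' vs 'e' -> MATCH ('ee')
Consecutive identical pairs: ['ee', 'ee', 'dd', 'ee']
Count: 4

4


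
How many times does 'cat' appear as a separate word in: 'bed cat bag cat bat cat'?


Scanning each word for exact match 'cat':
  Word 1: 'bed' -> no
  Word 2: 'cat' -> MATCH
  Word 3: 'bag' -> no
  Word 4: 'cat' -> MATCH
  Word 5: 'bat' -> no
  Word 6: 'cat' -> MATCH
Total matches: 3

3


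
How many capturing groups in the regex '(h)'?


To count capturing groups, count each '(' that starts a group.
Pattern: '(h)'
Walking through the pattern:
  Position 0: '(' -> group #1
Total capturing groups: 1

1


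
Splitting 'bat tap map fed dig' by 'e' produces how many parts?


Splitting by 'e' breaks the string at each occurrence of the separator.
Text: 'bat tap map fed dig'
Parts after split:
  Part 1: 'bat tap map f'
  Part 2: 'd dig'
Total parts: 2

2


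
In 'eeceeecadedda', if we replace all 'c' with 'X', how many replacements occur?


re.sub('c', 'X', text) replaces every occurrence of 'c' with 'X'.
Text: 'eeceeecadedda'
Scanning for 'c':
  pos 2: 'c' -> replacement #1
  pos 6: 'c' -> replacement #2
Total replacements: 2

2


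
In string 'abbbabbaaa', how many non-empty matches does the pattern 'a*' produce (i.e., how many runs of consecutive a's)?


Pattern 'a*' matches zero or more a's. We want non-empty runs of consecutive a's.
String: 'abbbabbaaa'
Walking through the string to find runs of a's:
  Run 1: positions 0-0 -> 'a'
  Run 2: positions 4-4 -> 'a'
  Run 3: positions 7-9 -> 'aaa'
Non-empty runs found: ['a', 'a', 'aaa']
Count: 3

3


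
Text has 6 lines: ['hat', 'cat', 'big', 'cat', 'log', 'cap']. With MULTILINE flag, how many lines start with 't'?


With MULTILINE flag, ^ matches the start of each line.
Lines: ['hat', 'cat', 'big', 'cat', 'log', 'cap']
Checking which lines start with 't':
  Line 1: 'hat' -> no
  Line 2: 'cat' -> no
  Line 3: 'big' -> no
  Line 4: 'cat' -> no
  Line 5: 'log' -> no
  Line 6: 'cap' -> no
Matching lines: []
Count: 0

0


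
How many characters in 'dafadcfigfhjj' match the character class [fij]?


Character class [fij] matches any of: {f, i, j}
Scanning string 'dafadcfigfhjj' character by character:
  pos 0: 'd' -> no
  pos 1: 'a' -> no
  pos 2: 'f' -> MATCH
  pos 3: 'a' -> no
  pos 4: 'd' -> no
  pos 5: 'c' -> no
  pos 6: 'f' -> MATCH
  pos 7: 'i' -> MATCH
  pos 8: 'g' -> no
  pos 9: 'f' -> MATCH
  pos 10: 'h' -> no
  pos 11: 'j' -> MATCH
  pos 12: 'j' -> MATCH
Total matches: 6

6


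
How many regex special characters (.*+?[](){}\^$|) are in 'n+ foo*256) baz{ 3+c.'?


Regex special characters are: . * + ? [ ] ( ) { } \ ^ $ |
Scanning 'n+ foo*256) baz{ 3+c.':
  pos 1: '+' -> SPECIAL
  pos 6: '*' -> SPECIAL
  pos 10: ')' -> SPECIAL
  pos 15: '{' -> SPECIAL
  pos 18: '+' -> SPECIAL
  pos 20: '.' -> SPECIAL
Special chars found: ['+', '*', ')', '{', '+', '.']
Total: 6

6


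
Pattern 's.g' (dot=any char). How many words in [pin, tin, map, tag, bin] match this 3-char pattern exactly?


Pattern 's.g' means: starts with 's', any single char, ends with 'g'.
Checking each word (must be exactly 3 chars):
  'pin' (len=3): no
  'tin' (len=3): no
  'map' (len=3): no
  'tag' (len=3): no
  'bin' (len=3): no
Matching words: []
Total: 0

0


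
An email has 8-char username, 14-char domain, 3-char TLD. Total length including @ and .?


An email address has format: username@domain.tld
Username length: 8
'@' character: 1
Domain length: 14
'.' character: 1
TLD length: 3
Total = 8 + 1 + 14 + 1 + 3 = 27

27


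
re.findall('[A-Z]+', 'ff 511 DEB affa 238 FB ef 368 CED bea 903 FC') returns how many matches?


Pattern '[A-Z]+' finds one or more uppercase letters.
Text: 'ff 511 DEB affa 238 FB ef 368 CED bea 903 FC'
Scanning for matches:
  Match 1: 'DEB'
  Match 2: 'FB'
  Match 3: 'CED'
  Match 4: 'FC'
Total matches: 4

4
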